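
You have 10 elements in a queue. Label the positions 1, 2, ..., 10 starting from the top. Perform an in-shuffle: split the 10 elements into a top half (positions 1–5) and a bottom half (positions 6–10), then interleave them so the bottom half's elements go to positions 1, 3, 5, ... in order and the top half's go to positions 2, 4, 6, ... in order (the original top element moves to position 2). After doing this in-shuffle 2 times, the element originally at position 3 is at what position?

Track the element's position through each in-shuffle:
3 → 6 → 1

1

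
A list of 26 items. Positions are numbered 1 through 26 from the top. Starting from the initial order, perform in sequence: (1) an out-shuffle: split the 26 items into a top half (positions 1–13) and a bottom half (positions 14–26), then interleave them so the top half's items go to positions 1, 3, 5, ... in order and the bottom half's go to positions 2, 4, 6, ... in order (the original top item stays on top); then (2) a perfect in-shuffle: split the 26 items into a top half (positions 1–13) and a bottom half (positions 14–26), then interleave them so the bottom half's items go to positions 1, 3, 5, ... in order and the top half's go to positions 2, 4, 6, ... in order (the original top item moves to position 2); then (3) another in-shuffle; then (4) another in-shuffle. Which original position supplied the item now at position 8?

1

Undo the operations in reverse order, starting from position 8:
  undo op 4 (in-shuffle, from top half): 8 ← 4
  undo op 3 (in-shuffle, from top half): 4 ← 2
  undo op 2 (in-shuffle, from top half): 2 ← 1
  undo op 1 (out-shuffle, from top half): 1 ← 1
So the item at position 8 came from original position 1.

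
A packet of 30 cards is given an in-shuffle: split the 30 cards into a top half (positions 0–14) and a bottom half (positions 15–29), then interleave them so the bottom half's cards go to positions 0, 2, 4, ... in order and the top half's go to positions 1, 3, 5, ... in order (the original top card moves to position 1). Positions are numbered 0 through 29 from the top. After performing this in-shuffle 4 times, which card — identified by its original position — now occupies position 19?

Work backwards from position 19, undoing one in-shuffle at a time:
19 ← 9 ← 4 ← 17 ← 8
So the card now at position 19 started at position 8.

8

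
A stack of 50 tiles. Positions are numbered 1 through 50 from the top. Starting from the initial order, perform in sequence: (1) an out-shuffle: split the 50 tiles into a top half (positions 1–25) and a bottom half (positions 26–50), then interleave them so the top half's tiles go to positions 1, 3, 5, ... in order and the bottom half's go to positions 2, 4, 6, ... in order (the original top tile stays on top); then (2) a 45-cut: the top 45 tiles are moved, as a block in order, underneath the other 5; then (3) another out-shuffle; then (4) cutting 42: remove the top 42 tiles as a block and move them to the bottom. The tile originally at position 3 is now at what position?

27

Track the tile from position 3 forward through each operation:
  after op 1 (out-shuffle): 3 → 5
  after op 2 (cut 45): 5 → 10
  after op 3 (out-shuffle): 10 → 19
  after op 4 (cut 42): 19 → 27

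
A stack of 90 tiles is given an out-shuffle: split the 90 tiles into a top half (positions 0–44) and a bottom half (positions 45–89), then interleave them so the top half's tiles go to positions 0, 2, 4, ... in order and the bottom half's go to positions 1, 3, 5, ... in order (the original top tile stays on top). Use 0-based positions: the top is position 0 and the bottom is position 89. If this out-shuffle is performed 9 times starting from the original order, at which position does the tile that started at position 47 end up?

34

Track the tile's position through each out-shuffle:
47 → 5 → 10 → 20 → 40 → 80 → 71 → 53 → 17 → 34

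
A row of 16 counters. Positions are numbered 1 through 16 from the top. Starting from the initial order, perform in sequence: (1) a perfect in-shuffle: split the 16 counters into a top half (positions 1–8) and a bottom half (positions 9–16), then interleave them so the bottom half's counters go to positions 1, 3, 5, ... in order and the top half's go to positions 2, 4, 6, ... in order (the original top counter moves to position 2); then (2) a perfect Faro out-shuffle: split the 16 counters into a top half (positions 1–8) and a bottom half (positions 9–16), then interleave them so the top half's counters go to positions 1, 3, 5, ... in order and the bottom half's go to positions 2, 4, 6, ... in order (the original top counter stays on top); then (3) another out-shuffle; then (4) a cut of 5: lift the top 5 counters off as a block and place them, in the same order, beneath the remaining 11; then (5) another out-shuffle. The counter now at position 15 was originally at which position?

Undo the operations in reverse order, starting from position 15:
  undo op 5 (out-shuffle, from top half): 15 ← 8
  undo op 4 (cut 5): 8 ← 13
  undo op 3 (out-shuffle, from top half): 13 ← 7
  undo op 2 (out-shuffle, from top half): 7 ← 4
  undo op 1 (in-shuffle, from top half): 4 ← 2
So the counter at position 15 came from original position 2.

2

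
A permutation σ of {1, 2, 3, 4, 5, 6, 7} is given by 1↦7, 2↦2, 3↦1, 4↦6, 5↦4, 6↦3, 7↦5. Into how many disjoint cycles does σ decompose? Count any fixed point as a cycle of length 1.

Cycle decomposition: (1 7 5 4 6 3) (2).
2 cycles.

2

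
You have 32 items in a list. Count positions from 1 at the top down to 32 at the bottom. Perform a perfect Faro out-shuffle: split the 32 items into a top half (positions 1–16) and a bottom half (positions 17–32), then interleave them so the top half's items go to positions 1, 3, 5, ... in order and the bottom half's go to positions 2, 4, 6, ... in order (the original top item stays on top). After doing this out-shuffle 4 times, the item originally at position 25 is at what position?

Track the item's position through each out-shuffle:
25 → 18 → 4 → 7 → 13

13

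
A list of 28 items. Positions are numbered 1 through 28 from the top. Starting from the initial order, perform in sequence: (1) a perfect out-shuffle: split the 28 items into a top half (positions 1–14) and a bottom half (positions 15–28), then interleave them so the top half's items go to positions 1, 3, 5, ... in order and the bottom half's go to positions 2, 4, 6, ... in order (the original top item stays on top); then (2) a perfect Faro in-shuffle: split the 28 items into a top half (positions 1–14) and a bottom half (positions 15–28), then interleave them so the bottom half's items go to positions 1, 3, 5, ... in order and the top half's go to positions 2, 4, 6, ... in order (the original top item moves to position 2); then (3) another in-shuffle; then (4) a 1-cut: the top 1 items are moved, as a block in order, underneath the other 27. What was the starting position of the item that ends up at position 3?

1

Undo the operations in reverse order, starting from position 3:
  undo op 4 (cut 1): 3 ← 4
  undo op 3 (in-shuffle, from top half): 4 ← 2
  undo op 2 (in-shuffle, from top half): 2 ← 1
  undo op 1 (out-shuffle, from top half): 1 ← 1
So the item at position 3 came from original position 1.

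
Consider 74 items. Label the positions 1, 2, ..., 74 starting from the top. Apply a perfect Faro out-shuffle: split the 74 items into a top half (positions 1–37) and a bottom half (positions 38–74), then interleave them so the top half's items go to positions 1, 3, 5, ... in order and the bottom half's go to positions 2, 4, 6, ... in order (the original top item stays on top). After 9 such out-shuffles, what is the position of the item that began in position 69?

69

Track the item's position through each out-shuffle:
69 → 64 → 54 → 34 → 67 → 60 → 46 → 18 → 35 → 69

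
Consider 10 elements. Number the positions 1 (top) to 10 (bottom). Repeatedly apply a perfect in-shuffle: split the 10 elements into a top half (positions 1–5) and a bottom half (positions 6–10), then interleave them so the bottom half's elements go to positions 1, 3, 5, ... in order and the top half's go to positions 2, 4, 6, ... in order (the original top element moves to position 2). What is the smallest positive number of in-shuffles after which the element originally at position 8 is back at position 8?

10

Follow position 8 under repeated in-shuffles:
8 → 5 → 10 → 9 → 7 → 3 → 6 → 1 → 2 → 4 → 8
It first returns after 10 in-shuffles.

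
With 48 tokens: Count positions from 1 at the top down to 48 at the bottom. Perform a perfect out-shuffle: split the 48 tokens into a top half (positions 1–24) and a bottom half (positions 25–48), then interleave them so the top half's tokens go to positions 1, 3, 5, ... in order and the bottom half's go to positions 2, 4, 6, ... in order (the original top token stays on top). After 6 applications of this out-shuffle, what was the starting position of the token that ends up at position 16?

24

Work backwards from position 16, undoing one out-shuffle at a time:
16 ← 32 ← 40 ← 44 ← 46 ← 47 ← 24
So the token now at position 16 started at position 24.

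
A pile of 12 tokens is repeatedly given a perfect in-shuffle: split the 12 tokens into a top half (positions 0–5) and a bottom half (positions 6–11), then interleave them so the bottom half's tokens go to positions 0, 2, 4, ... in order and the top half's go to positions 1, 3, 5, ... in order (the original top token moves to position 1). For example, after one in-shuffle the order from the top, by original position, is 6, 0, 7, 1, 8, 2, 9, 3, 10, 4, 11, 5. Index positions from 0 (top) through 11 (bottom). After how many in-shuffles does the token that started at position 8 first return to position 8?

12

Follow position 8 under repeated in-shuffles:
8 → 4 → 9 → 6 → 0 → 1 → 3 → 7 → 2 → 5 → 11 → 10 → 8
It first returns after 12 in-shuffles.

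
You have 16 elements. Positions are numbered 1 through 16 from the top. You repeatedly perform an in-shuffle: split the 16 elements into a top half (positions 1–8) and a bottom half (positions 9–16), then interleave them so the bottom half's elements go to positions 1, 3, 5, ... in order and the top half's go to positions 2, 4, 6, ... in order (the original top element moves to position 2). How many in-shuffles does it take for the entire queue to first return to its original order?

8

The in-shuffle permutes the 16 positions with cycle lengths [8, 8].
Every element is home exactly when every cycle has completed a whole number of laps, i.e. after lcm(8) = 8 in-shuffles.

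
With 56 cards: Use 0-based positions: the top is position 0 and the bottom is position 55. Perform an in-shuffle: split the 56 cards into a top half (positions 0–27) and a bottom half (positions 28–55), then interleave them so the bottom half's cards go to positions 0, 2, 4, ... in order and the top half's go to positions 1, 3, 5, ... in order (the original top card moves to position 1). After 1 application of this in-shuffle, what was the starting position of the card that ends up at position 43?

21

Work backwards from position 43, undoing one in-shuffle at a time:
43 ← 21
So the card now at position 43 started at position 21.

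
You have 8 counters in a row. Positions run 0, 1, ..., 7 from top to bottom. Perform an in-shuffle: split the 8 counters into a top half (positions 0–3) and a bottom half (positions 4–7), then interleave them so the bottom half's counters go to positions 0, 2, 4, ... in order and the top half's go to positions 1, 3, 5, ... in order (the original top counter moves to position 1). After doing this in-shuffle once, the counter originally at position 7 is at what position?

6

Track the counter's position through each in-shuffle:
7 → 6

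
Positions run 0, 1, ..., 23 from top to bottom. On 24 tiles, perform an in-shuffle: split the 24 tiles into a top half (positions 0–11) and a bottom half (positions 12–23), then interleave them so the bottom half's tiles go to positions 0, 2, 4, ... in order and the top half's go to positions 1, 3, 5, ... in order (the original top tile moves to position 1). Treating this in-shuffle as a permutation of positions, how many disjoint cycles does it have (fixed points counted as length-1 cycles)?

Trace each unvisited position around until it returns:
(0 1 3 7 15 6 ... len 20) (4 9 19 14)
2 cycles in total.

2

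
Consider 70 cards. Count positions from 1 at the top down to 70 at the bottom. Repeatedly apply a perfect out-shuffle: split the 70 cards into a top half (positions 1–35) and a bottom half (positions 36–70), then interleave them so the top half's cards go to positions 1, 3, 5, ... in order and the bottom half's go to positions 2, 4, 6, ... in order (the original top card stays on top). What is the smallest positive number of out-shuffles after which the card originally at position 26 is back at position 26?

Follow position 26 under repeated out-shuffles:
26 → 51 → 32 → 63 → 56 → 42 → 14 → 27 → ... → 26 (length 22)
It first returns after 22 out-shuffles.

22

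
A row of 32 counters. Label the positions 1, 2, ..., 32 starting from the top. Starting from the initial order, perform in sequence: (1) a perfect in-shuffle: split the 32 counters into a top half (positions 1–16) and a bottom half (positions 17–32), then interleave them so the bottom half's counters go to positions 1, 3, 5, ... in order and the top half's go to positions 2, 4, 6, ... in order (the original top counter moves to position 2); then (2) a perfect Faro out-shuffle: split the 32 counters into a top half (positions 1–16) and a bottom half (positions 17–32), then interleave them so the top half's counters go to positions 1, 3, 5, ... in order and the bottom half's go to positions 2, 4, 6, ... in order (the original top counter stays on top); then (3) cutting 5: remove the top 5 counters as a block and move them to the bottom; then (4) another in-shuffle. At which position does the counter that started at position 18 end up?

31

Track the counter from position 18 forward through each operation:
  after op 1 (in-shuffle): 18 → 3
  after op 2 (out-shuffle): 3 → 5
  after op 3 (cut 5): 5 → 32
  after op 4 (in-shuffle): 32 → 31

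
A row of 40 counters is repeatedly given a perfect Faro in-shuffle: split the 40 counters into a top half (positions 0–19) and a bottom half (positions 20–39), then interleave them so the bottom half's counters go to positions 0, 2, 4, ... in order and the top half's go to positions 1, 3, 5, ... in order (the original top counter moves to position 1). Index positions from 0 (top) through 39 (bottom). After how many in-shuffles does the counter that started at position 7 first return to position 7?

20

Follow position 7 under repeated in-shuffles:
7 → 15 → 31 → 22 → 4 → 9 → 19 → 39 → 38 → 36 → 32 → 24 → 8 → 17 → 35 → 30 → 20 → 0 → 1 → 3 → 7
It first returns after 20 in-shuffles.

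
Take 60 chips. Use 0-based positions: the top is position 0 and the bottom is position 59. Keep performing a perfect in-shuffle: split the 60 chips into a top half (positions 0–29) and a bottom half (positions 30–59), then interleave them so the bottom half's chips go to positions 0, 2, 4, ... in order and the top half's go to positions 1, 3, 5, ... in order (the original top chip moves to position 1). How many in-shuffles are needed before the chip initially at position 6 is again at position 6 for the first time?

Follow position 6 under repeated in-shuffles:
6 → 13 → 27 → 55 → 50 → 40 → 20 → 41 → ... → 6 (length 60)
It first returns after 60 in-shuffles.

60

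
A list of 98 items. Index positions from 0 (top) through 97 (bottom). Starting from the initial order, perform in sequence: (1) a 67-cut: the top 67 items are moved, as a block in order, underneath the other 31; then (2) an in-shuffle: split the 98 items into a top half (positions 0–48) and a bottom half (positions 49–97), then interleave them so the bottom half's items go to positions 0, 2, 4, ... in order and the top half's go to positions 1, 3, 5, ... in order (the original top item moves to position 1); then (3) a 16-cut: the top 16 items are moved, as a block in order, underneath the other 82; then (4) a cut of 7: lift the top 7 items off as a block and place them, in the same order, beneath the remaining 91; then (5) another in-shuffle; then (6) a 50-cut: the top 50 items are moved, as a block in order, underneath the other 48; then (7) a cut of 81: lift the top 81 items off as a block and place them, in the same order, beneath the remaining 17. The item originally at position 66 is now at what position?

15

Track the item from position 66 forward through each operation:
  after op 1 (cut 67): 66 → 97
  after op 2 (in-shuffle): 97 → 96
  after op 3 (cut 16): 96 → 80
  after op 4 (cut 7): 80 → 73
  after op 5 (in-shuffle): 73 → 48
  after op 6 (cut 50): 48 → 96
  after op 7 (cut 81): 96 → 15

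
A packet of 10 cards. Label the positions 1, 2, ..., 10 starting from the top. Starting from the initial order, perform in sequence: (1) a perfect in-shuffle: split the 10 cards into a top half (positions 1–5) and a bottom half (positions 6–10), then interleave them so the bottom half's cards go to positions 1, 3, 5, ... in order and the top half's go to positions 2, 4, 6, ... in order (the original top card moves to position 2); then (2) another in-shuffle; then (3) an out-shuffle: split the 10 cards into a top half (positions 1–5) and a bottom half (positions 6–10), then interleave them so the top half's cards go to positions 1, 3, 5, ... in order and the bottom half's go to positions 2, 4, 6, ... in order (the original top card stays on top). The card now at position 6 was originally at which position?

Undo the operations in reverse order, starting from position 6:
  undo op 3 (out-shuffle, from bottom half): 6 ← 8
  undo op 2 (in-shuffle, from top half): 8 ← 4
  undo op 1 (in-shuffle, from top half): 4 ← 2
So the card at position 6 came from original position 2.

2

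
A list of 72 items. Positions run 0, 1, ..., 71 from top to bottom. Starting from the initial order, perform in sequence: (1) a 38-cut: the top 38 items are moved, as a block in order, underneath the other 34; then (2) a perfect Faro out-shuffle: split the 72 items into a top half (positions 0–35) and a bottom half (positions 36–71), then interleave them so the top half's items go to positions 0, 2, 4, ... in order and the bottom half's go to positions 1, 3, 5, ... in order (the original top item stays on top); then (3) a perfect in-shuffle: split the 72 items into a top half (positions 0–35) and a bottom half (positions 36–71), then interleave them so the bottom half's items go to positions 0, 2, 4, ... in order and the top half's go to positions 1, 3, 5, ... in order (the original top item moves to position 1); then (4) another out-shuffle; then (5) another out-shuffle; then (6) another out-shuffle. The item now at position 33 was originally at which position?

Undo the operations in reverse order, starting from position 33:
  undo op 6 (out-shuffle, from bottom half): 33 ← 52
  undo op 5 (out-shuffle, from top half): 52 ← 26
  undo op 4 (out-shuffle, from top half): 26 ← 13
  undo op 3 (in-shuffle, from top half): 13 ← 6
  undo op 2 (out-shuffle, from top half): 6 ← 3
  undo op 1 (cut 38): 3 ← 41
So the item at position 33 came from original position 41.

41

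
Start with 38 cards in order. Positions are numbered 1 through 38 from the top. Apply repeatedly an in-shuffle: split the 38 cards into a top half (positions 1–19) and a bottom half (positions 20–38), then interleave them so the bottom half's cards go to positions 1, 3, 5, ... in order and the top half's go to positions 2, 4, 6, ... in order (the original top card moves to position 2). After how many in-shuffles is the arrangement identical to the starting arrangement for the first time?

12

The in-shuffle permutes the 38 positions with cycle lengths [2, 12, 12, 12].
Every card is home exactly when every cycle has completed a whole number of laps, i.e. after lcm(2, 12) = 12 in-shuffles.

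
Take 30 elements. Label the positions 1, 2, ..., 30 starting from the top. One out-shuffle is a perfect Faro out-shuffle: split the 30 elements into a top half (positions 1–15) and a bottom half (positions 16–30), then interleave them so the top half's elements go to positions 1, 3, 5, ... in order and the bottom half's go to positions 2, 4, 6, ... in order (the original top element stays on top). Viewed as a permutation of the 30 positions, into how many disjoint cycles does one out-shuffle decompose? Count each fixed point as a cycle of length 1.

3

Trace each unvisited position around until it returns:
(1) (2 3 5 9 17 4 ... len 28) (30)
3 cycles in total.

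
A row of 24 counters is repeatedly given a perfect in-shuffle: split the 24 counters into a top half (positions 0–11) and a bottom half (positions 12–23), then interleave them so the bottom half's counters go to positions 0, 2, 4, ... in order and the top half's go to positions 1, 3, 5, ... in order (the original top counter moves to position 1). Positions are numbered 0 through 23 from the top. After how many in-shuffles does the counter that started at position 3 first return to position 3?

20

Follow position 3 under repeated in-shuffles:
3 → 7 → 15 → 6 → 13 → 2 → 5 → 11 → 23 → 22 → 20 → 16 → 8 → 17 → 10 → 21 → 18 → 12 → 0 → 1 → 3
It first returns after 20 in-shuffles.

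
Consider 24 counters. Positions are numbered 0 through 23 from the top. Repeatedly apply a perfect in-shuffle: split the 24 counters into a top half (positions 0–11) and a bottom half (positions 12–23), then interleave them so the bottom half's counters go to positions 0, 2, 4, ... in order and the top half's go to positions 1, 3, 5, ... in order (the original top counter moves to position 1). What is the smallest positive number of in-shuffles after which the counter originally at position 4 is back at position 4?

4

Follow position 4 under repeated in-shuffles:
4 → 9 → 19 → 14 → 4
It first returns after 4 in-shuffles.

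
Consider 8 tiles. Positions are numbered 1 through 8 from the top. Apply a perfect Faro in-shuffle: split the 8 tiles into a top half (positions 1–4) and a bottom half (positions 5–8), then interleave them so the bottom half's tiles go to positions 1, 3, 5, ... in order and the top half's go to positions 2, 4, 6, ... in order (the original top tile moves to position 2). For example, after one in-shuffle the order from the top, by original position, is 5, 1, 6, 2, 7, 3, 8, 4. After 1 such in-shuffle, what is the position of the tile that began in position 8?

7

Track the tile's position through each in-shuffle:
8 → 7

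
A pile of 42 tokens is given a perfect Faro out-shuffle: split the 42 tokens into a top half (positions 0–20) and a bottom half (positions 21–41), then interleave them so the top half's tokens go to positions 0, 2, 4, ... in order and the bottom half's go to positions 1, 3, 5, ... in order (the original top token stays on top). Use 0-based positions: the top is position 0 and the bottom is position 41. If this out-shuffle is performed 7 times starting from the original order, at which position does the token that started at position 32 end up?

Track the token's position through each out-shuffle:
32 → 23 → 5 → 10 → 20 → 40 → 39 → 37

37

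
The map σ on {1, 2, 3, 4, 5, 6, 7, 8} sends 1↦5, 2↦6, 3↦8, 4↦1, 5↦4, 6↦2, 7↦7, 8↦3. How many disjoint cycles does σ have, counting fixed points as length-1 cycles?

Cycle decomposition: (1 5 4) (2 6) (3 8) (7).
4 cycles.

4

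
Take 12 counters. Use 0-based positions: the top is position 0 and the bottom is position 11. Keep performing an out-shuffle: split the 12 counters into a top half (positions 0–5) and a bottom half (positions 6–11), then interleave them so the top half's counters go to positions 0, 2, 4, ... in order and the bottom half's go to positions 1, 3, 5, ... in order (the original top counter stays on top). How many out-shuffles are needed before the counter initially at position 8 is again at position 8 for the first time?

10

Follow position 8 under repeated out-shuffles:
8 → 5 → 10 → 9 → 7 → 3 → 6 → 1 → 2 → 4 → 8
It first returns after 10 out-shuffles.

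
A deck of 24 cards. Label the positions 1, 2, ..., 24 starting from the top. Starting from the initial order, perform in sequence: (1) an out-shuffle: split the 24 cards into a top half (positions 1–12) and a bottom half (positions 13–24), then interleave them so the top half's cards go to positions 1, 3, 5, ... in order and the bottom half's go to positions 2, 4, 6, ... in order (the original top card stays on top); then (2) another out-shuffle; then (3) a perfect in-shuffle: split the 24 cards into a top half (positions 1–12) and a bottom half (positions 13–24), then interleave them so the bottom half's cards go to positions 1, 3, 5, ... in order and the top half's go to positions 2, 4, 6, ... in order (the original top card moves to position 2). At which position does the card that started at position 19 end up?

8

Track the card from position 19 forward through each operation:
  after op 1 (out-shuffle): 19 → 14
  after op 2 (out-shuffle): 14 → 4
  after op 3 (in-shuffle): 4 → 8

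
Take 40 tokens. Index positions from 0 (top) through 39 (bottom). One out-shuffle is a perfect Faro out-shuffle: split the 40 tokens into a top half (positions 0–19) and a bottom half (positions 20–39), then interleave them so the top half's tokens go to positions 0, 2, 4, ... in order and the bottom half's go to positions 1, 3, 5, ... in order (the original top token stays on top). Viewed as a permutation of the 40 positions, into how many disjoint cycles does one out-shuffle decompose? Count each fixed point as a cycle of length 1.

Trace each unvisited position around until it returns:
(0) (1 2 4 8 16 32 ... len 12) (3 6 12 24 9 18 ... len 12) (7 14 28 17 34 29 ... len 12) (13 26) (39)
6 cycles in total.

6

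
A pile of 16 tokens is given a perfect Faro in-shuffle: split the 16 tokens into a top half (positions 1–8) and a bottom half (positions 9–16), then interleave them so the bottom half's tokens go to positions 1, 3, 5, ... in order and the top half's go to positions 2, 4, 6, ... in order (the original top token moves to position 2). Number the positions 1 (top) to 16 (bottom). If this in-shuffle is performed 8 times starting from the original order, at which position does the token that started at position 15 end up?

15

Track the token's position through each in-shuffle:
15 → 13 → 9 → 1 → 2 → 4 → 8 → 16 → 15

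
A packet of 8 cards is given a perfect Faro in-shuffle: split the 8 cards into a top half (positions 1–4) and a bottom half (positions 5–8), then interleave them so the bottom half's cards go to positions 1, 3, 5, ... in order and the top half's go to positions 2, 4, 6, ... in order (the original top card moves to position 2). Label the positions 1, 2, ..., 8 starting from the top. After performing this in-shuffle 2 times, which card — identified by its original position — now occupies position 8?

Work backwards from position 8, undoing one in-shuffle at a time:
8 ← 4 ← 2
So the card now at position 8 started at position 2.

2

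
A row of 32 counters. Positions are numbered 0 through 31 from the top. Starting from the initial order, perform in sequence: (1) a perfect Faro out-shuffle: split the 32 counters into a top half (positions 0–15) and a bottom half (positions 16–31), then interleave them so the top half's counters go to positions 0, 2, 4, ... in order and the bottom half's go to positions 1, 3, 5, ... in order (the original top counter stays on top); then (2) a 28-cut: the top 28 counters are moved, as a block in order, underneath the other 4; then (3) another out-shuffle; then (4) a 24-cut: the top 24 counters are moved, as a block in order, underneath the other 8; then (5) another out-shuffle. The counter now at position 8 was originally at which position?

Undo the operations in reverse order, starting from position 8:
  undo op 5 (out-shuffle, from top half): 8 ← 4
  undo op 4 (cut 24): 4 ← 28
  undo op 3 (out-shuffle, from top half): 28 ← 14
  undo op 2 (cut 28): 14 ← 10
  undo op 1 (out-shuffle, from top half): 10 ← 5
So the counter at position 8 came from original position 5.

5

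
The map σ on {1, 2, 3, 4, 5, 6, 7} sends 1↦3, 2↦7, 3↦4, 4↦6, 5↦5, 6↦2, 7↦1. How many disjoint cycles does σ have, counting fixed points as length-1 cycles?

Cycle decomposition: (1 3 4 6 2 7) (5).
2 cycles.

2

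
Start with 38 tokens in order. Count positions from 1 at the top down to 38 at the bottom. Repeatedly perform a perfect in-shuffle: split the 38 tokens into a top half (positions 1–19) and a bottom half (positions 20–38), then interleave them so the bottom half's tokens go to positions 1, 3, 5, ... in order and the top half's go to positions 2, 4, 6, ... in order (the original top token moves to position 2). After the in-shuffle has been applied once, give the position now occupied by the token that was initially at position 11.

Track the token's position through each in-shuffle:
11 → 22

22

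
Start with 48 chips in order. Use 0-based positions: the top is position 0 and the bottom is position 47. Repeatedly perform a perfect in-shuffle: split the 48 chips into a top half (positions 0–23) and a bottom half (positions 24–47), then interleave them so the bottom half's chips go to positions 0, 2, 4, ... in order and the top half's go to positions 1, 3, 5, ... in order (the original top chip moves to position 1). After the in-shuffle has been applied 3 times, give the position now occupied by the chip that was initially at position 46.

32

Track the chip's position through each in-shuffle:
46 → 44 → 40 → 32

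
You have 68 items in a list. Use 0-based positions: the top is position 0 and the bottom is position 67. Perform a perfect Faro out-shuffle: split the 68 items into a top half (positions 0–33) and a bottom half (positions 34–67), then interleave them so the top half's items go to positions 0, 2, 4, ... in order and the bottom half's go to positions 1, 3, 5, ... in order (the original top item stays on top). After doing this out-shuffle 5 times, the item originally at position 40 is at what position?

7

Track the item's position through each out-shuffle:
40 → 13 → 26 → 52 → 37 → 7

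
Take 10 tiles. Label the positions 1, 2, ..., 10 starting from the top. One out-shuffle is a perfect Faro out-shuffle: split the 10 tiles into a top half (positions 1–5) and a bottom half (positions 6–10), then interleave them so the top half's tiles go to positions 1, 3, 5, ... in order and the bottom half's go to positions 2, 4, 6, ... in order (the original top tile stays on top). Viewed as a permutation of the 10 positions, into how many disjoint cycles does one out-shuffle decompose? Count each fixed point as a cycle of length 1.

Trace each unvisited position around until it returns:
(1) (2 3 5 9 8 6) (4 7) (10)
4 cycles in total.

4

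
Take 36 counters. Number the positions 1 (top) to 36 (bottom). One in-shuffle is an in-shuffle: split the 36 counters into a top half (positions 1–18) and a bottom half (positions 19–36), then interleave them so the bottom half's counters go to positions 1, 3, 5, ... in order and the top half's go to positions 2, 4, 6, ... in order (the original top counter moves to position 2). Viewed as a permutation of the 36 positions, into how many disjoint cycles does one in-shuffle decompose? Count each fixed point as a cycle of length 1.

1

Trace each unvisited position around until it returns:
(1 2 4 8 16 32 ... len 36)
1 cycle in total.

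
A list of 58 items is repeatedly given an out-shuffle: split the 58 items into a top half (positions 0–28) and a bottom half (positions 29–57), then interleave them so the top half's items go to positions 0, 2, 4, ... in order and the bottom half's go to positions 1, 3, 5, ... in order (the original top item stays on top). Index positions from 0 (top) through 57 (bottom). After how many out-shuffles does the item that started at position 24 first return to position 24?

18

Follow position 24 under repeated out-shuffles:
24 → 48 → 39 → 21 → 42 → 27 → 54 → 51 → 45 → 33 → 9 → 18 → 36 → 15 → 30 → 3 → 6 → 12 → 24
It first returns after 18 out-shuffles.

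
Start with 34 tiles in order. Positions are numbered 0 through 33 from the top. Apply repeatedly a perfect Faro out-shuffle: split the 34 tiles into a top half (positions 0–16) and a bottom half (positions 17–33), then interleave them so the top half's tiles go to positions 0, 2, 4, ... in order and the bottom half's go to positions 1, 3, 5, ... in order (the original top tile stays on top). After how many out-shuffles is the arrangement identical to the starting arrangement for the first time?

10

The out-shuffle permutes the 34 positions with cycle lengths [1, 1, 2, 10, 10, 10].
Every tile is home exactly when every cycle has completed a whole number of laps, i.e. after lcm(1, 2, 10) = 10 out-shuffles.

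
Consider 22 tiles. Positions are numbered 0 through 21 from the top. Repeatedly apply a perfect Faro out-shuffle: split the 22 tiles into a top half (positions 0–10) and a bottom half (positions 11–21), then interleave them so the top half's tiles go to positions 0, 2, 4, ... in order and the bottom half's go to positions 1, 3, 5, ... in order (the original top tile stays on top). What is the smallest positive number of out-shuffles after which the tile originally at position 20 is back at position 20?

6

Follow position 20 under repeated out-shuffles:
20 → 19 → 17 → 13 → 5 → 10 → 20
It first returns after 6 out-shuffles.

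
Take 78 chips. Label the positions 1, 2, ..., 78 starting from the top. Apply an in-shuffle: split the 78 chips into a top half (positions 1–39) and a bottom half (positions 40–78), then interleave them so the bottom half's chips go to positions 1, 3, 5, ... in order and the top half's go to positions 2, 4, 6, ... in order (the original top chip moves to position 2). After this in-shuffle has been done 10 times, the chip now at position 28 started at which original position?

Work backwards from position 28, undoing one in-shuffle at a time:
28 ← 14 ← 7 ← 43 ← 61 ← 70 ← 35 ← 57 ← 68 ← 34 ← 17
So the chip now at position 28 started at position 17.

17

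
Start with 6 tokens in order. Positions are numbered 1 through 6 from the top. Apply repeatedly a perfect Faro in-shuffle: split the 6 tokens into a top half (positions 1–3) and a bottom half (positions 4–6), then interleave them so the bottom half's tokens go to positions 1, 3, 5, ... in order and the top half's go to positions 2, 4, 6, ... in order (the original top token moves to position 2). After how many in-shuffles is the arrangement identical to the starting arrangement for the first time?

3

The in-shuffle permutes the 6 positions with cycle lengths [3, 3].
Every token is home exactly when every cycle has completed a whole number of laps, i.e. after lcm(3) = 3 in-shuffles.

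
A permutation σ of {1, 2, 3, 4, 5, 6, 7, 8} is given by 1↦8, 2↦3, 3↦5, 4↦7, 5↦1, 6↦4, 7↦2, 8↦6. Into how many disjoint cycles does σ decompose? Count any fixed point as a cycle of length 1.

1

Cycle decomposition: (1 8 6 4 7 2 3 5).
1 cycle.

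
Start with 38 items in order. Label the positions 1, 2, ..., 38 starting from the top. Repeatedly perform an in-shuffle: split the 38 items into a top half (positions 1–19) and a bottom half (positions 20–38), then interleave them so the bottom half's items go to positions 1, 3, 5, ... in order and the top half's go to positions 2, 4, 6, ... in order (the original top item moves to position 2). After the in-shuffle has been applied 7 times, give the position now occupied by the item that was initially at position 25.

Track the item's position through each in-shuffle:
25 → 11 → 22 → 5 → 10 → 20 → 1 → 2

2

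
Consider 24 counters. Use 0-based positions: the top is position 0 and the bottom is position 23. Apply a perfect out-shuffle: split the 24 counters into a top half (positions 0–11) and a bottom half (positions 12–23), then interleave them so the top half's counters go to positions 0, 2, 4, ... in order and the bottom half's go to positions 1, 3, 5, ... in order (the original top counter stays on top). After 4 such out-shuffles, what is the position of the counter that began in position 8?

13

Track the counter's position through each out-shuffle:
8 → 16 → 9 → 18 → 13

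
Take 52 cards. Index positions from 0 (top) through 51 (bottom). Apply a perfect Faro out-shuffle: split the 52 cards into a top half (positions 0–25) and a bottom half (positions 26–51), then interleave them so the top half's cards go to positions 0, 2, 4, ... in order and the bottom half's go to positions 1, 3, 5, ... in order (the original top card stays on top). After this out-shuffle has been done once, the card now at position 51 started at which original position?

51

Work backwards from position 51, undoing one out-shuffle at a time:
51 ← 51
So the card now at position 51 started at position 51.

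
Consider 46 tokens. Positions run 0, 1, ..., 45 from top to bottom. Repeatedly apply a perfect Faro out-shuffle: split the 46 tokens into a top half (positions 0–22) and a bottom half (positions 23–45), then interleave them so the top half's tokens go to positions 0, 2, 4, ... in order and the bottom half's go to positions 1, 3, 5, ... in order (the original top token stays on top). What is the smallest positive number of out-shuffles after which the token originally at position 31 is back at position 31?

12

Follow position 31 under repeated out-shuffles:
31 → 17 → 34 → 23 → 1 → 2 → 4 → 8 → 16 → 32 → 19 → 38 → 31
It first returns after 12 out-shuffles.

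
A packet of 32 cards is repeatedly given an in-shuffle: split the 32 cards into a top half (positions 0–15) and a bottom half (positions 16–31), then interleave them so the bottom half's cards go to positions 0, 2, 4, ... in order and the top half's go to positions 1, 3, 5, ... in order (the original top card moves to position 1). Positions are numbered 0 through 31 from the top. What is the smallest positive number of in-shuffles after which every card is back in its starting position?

The in-shuffle permutes the 32 positions with cycle lengths [2, 10, 10, 10].
Every card is home exactly when every cycle has completed a whole number of laps, i.e. after lcm(2, 10) = 10 in-shuffles.

10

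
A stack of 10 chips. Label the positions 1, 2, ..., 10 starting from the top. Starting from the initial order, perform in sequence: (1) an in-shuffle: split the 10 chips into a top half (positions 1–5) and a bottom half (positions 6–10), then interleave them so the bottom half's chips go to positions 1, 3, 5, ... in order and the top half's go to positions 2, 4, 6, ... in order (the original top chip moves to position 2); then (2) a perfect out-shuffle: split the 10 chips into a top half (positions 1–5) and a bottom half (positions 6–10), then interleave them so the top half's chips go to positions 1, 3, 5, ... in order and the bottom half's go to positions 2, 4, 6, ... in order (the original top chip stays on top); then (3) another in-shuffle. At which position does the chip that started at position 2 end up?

3

Track the chip from position 2 forward through each operation:
  after op 1 (in-shuffle): 2 → 4
  after op 2 (out-shuffle): 4 → 7
  after op 3 (in-shuffle): 7 → 3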